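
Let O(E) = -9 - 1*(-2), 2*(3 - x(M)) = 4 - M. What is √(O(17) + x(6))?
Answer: I*√3 ≈ 1.732*I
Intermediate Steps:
x(M) = 1 + M/2 (x(M) = 3 - (4 - M)/2 = 3 + (-2 + M/2) = 1 + M/2)
O(E) = -7 (O(E) = -9 + 2 = -7)
√(O(17) + x(6)) = √(-7 + (1 + (½)*6)) = √(-7 + (1 + 3)) = √(-7 + 4) = √(-3) = I*√3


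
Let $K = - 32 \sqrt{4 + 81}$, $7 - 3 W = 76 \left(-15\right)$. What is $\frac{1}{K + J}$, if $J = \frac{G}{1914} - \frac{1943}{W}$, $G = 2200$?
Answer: $\frac{39159498747}{866576791296911} - \frac{318651024672 \sqrt{85}}{866576791296911} \approx -0.003345$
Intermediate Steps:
$W = \frac{1147}{3}$ ($W = \frac{7}{3} - \frac{76 \left(-15\right)}{3} = \frac{7}{3} - -380 = \frac{7}{3} + 380 = \frac{1147}{3} \approx 382.33$)
$J = - \frac{392423}{99789}$ ($J = \frac{2200}{1914} - \frac{1943}{\frac{1147}{3}} = 2200 \cdot \frac{1}{1914} - \frac{5829}{1147} = \frac{100}{87} - \frac{5829}{1147} = - \frac{392423}{99789} \approx -3.9325$)
$K = - 32 \sqrt{85} \approx -295.03$
$\frac{1}{K + J} = \frac{1}{- 32 \sqrt{85} - \frac{392423}{99789}} = \frac{1}{- \frac{392423}{99789} - 32 \sqrt{85}}$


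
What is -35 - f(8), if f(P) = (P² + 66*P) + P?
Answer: -635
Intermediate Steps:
f(P) = P² + 67*P
-35 - f(8) = -35 - 8*(67 + 8) = -35 - 8*75 = -35 - 1*600 = -35 - 600 = -635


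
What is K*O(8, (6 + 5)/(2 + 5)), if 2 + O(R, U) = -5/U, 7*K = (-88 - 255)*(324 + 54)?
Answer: 1055754/11 ≈ 95978.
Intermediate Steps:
K = -18522 (K = ((-88 - 255)*(324 + 54))/7 = (-343*378)/7 = (⅐)*(-129654) = -18522)
O(R, U) = -2 - 5/U
K*O(8, (6 + 5)/(2 + 5)) = -18522*(-2 - 5*(2 + 5)/(6 + 5)) = -18522*(-2 - 5/(11/7)) = -18522*(-2 - 5/(11*(⅐))) = -18522*(-2 - 5/11/7) = -18522*(-2 - 5*7/11) = -18522*(-2 - 35/11) = -18522*(-57/11) = 1055754/11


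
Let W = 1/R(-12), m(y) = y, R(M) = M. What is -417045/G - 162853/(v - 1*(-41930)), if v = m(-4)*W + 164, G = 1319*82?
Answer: -105507258057/13658516714 ≈ -7.7246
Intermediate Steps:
G = 108158
W = -1/12 (W = 1/(-12) = -1/12 ≈ -0.083333)
v = 493/3 (v = -4*(-1/12) + 164 = ⅓ + 164 = 493/3 ≈ 164.33)
-417045/G - 162853/(v - 1*(-41930)) = -417045/108158 - 162853/(493/3 - 1*(-41930)) = -417045*1/108158 - 162853/(493/3 + 41930) = -417045/108158 - 162853/126283/3 = -417045/108158 - 162853*3/126283 = -417045/108158 - 488559/126283 = -105507258057/13658516714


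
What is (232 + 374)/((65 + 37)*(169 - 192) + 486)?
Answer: -101/310 ≈ -0.32581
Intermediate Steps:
(232 + 374)/((65 + 37)*(169 - 192) + 486) = 606/(102*(-23) + 486) = 606/(-2346 + 486) = 606/(-1860) = 606*(-1/1860) = -101/310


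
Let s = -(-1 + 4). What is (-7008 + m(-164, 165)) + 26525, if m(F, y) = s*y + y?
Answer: 19187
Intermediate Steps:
s = -3 (s = -1*3 = -3)
m(F, y) = -2*y (m(F, y) = -3*y + y = -2*y)
(-7008 + m(-164, 165)) + 26525 = (-7008 - 2*165) + 26525 = (-7008 - 330) + 26525 = -7338 + 26525 = 19187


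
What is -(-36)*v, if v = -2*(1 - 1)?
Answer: 0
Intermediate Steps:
v = 0 (v = -2*0 = 0)
-(-36)*v = -(-36)*0 = -6*0 = 0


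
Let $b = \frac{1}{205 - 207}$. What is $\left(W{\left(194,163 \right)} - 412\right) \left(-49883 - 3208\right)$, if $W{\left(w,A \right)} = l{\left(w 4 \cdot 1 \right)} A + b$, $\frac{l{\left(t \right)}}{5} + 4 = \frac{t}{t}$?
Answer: $\frac{303415065}{2} \approx 1.5171 \cdot 10^{8}$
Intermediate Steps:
$l{\left(t \right)} = -15$ ($l{\left(t \right)} = -20 + 5 \frac{t}{t} = -20 + 5 \cdot 1 = -20 + 5 = -15$)
$b = - \frac{1}{2}$ ($b = \frac{1}{-2} = - \frac{1}{2} \approx -0.5$)
$W{\left(w,A \right)} = - \frac{1}{2} - 15 A$ ($W{\left(w,A \right)} = - 15 A - \frac{1}{2} = - \frac{1}{2} - 15 A$)
$\left(W{\left(194,163 \right)} - 412\right) \left(-49883 - 3208\right) = \left(\left(- \frac{1}{2} - 2445\right) - 412\right) \left(-49883 - 3208\right) = \left(\left(- \frac{1}{2} - 2445\right) - 412\right) \left(-53091\right) = \left(- \frac{4891}{2} - 412\right) \left(-53091\right) = \left(- \frac{5715}{2}\right) \left(-53091\right) = \frac{303415065}{2}$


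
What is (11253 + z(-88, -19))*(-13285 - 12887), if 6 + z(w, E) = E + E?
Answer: -293361948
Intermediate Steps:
z(w, E) = -6 + 2*E (z(w, E) = -6 + (E + E) = -6 + 2*E)
(11253 + z(-88, -19))*(-13285 - 12887) = (11253 + (-6 + 2*(-19)))*(-13285 - 12887) = (11253 + (-6 - 38))*(-26172) = (11253 - 44)*(-26172) = 11209*(-26172) = -293361948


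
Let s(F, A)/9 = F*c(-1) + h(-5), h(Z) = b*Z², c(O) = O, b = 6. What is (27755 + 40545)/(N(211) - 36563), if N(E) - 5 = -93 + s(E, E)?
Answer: -683/372 ≈ -1.8360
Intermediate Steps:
h(Z) = 6*Z²
s(F, A) = 1350 - 9*F (s(F, A) = 9*(F*(-1) + 6*(-5)²) = 9*(-F + 6*25) = 9*(-F + 150) = 9*(150 - F) = 1350 - 9*F)
N(E) = 1262 - 9*E (N(E) = 5 + (-93 + (1350 - 9*E)) = 5 + (1257 - 9*E) = 1262 - 9*E)
(27755 + 40545)/(N(211) - 36563) = (27755 + 40545)/((1262 - 9*211) - 36563) = 68300/((1262 - 1899) - 36563) = 68300/(-637 - 36563) = 68300/(-37200) = 68300*(-1/37200) = -683/372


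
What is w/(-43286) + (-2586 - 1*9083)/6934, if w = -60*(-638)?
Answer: -385268927/150072562 ≈ -2.5672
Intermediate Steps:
w = 38280
w/(-43286) + (-2586 - 1*9083)/6934 = 38280/(-43286) + (-2586 - 1*9083)/6934 = 38280*(-1/43286) + (-2586 - 9083)*(1/6934) = -19140/21643 - 11669*1/6934 = -19140/21643 - 11669/6934 = -385268927/150072562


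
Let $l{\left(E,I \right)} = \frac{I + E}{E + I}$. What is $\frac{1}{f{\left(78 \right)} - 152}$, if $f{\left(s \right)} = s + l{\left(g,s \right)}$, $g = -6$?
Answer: $- \frac{1}{73} \approx -0.013699$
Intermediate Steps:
$l{\left(E,I \right)} = 1$ ($l{\left(E,I \right)} = \frac{E + I}{E + I} = 1$)
$f{\left(s \right)} = 1 + s$ ($f{\left(s \right)} = s + 1 = 1 + s$)
$\frac{1}{f{\left(78 \right)} - 152} = \frac{1}{\left(1 + 78\right) - 152} = \frac{1}{79 - 152} = \frac{1}{-73} = - \frac{1}{73}$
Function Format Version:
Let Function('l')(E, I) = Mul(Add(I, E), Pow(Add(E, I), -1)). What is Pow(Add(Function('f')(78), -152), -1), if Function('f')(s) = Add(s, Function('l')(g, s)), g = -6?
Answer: Rational(-1, 73) ≈ -0.013699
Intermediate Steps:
Function('l')(E, I) = 1 (Function('l')(E, I) = Mul(Add(E, I), Pow(Add(E, I), -1)) = 1)
Function('f')(s) = Add(1, s) (Function('f')(s) = Add(s, 1) = Add(1, s))
Pow(Add(Function('f')(78), -152), -1) = Pow(Add(Add(1, 78), -152), -1) = Pow(Add(79, -152), -1) = Pow(-73, -1) = Rational(-1, 73)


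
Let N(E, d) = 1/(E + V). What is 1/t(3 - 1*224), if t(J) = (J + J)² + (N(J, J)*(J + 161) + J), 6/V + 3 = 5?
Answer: 109/21270617 ≈ 5.1244e-6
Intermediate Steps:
V = 3 (V = 6/(-3 + 5) = 6/2 = 6*(½) = 3)
N(E, d) = 1/(3 + E) (N(E, d) = 1/(E + 3) = 1/(3 + E))
t(J) = J + 4*J² + (161 + J)/(3 + J) (t(J) = (J + J)² + ((J + 161)/(3 + J) + J) = (2*J)² + ((161 + J)/(3 + J) + J) = 4*J² + (J + (161 + J)/(3 + J)) = J + 4*J² + (161 + J)/(3 + J))
1/t(3 - 1*224) = 1/((161 + (3 - 1*224) + (3 - 1*224)*(1 + 4*(3 - 1*224))*(3 + (3 - 1*224)))/(3 + (3 - 1*224))) = 1/((161 + (3 - 224) + (3 - 224)*(1 + 4*(3 - 224))*(3 + (3 - 224)))/(3 + (3 - 224))) = 1/((161 - 221 - 221*(1 + 4*(-221))*(3 - 221))/(3 - 221)) = 1/((161 - 221 - 221*(1 - 884)*(-218))/(-218)) = 1/(-(161 - 221 - 221*(-883)*(-218))/218) = 1/(-(161 - 221 - 42541174)/218) = 1/(-1/218*(-42541234)) = 1/(21270617/109) = 109/21270617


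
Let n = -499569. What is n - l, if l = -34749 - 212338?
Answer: -252482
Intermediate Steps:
l = -247087
n - l = -499569 - 1*(-247087) = -499569 + 247087 = -252482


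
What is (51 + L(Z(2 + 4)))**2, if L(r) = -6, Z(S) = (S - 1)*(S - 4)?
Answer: 2025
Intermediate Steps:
Z(S) = (-1 + S)*(-4 + S)
(51 + L(Z(2 + 4)))**2 = (51 - 6)**2 = 45**2 = 2025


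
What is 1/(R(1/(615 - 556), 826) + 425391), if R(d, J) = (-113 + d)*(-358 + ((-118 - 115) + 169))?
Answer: 59/27911121 ≈ 2.1139e-6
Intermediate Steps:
R(d, J) = 47686 - 422*d (R(d, J) = (-113 + d)*(-358 + (-233 + 169)) = (-113 + d)*(-358 - 64) = (-113 + d)*(-422) = 47686 - 422*d)
1/(R(1/(615 - 556), 826) + 425391) = 1/((47686 - 422/(615 - 556)) + 425391) = 1/((47686 - 422/59) + 425391) = 1/(2813052/59 + 425391) = 1/(27911121/59) = 59/27911121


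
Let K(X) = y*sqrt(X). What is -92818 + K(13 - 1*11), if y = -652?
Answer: -92818 - 652*sqrt(2) ≈ -93740.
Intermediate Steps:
K(X) = -652*sqrt(X)
-92818 + K(13 - 1*11) = -92818 - 652*sqrt(13 - 1*11) = -92818 - 652*sqrt(13 - 11) = -92818 - 652*sqrt(2)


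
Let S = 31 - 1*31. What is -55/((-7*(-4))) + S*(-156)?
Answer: -55/28 ≈ -1.9643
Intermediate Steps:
S = 0 (S = 31 - 31 = 0)
-55/((-7*(-4))) + S*(-156) = -55/((-7*(-4))) + 0*(-156) = -55/28 + 0 = -55/28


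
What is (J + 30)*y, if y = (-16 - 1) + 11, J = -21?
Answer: -54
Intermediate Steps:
y = -6 (y = -17 + 11 = -6)
(J + 30)*y = (-21 + 30)*(-6) = 9*(-6) = -54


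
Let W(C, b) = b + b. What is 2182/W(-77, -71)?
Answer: -1091/71 ≈ -15.366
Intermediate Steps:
W(C, b) = 2*b
2182/W(-77, -71) = 2182/((2*(-71))) = 2182/(-142) = 2182*(-1/142) = -1091/71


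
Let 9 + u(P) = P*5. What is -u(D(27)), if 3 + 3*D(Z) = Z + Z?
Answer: -76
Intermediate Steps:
D(Z) = -1 + 2*Z/3 (D(Z) = -1 + (Z + Z)/3 = -1 + (2*Z)/3 = -1 + 2*Z/3)
u(P) = -9 + 5*P (u(P) = -9 + P*5 = -9 + 5*P)
-u(D(27)) = -(-9 + 5*(-1 + (⅔)*27)) = -(-9 + 5*(-1 + 18)) = -(-9 + 5*17) = -(-9 + 85) = -1*76 = -76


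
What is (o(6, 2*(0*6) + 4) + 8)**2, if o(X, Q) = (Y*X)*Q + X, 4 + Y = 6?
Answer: 3844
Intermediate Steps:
Y = 2 (Y = -4 + 6 = 2)
o(X, Q) = X + 2*Q*X (o(X, Q) = (2*X)*Q + X = 2*Q*X + X = X + 2*Q*X)
(o(6, 2*(0*6) + 4) + 8)**2 = (6*(1 + 2*(2*(0*6) + 4)) + 8)**2 = (6*(1 + 2*(2*0 + 4)) + 8)**2 = (6*(1 + 2*(0 + 4)) + 8)**2 = (6*(1 + 2*4) + 8)**2 = (6*(1 + 8) + 8)**2 = (6*9 + 8)**2 = (54 + 8)**2 = 62**2 = 3844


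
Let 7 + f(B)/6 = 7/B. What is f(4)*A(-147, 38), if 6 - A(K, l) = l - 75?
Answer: -2709/2 ≈ -1354.5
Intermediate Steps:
A(K, l) = 81 - l (A(K, l) = 6 - (l - 75) = 6 - (-75 + l) = 6 + (75 - l) = 81 - l)
f(B) = -42 + 42/B (f(B) = -42 + 6*(7/B) = -42 + 42/B)
f(4)*A(-147, 38) = (-42 + 42/4)*(81 - 1*38) = (-42 + 42*(¼))*(81 - 38) = (-42 + 21/2)*43 = -63/2*43 = -2709/2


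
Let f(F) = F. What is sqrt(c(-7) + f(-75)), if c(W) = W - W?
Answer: 5*I*sqrt(3) ≈ 8.6602*I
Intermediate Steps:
c(W) = 0
sqrt(c(-7) + f(-75)) = sqrt(0 - 75) = sqrt(-75) = 5*I*sqrt(3)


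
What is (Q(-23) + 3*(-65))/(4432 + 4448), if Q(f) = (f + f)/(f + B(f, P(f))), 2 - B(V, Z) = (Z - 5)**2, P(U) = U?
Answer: -6823/310800 ≈ -0.021953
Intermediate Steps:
B(V, Z) = 2 - (-5 + Z)**2 (B(V, Z) = 2 - (Z - 5)**2 = 2 - (-5 + Z)**2)
Q(f) = 2*f/(2 + f - (-5 + f)**2) (Q(f) = (f + f)/(f + (2 - (-5 + f)**2)) = (2*f)/(2 + f - (-5 + f)**2) = 2*f/(2 + f - (-5 + f)**2))
(Q(-23) + 3*(-65))/(4432 + 4448) = (2*(-23)/(2 - 23 - (-5 - 23)**2) + 3*(-65))/(4432 + 4448) = (2*(-23)/(2 - 23 - 1*(-28)**2) - 195)/8880 = (2*(-23)/(2 - 23 - 1*784) - 195)*(1/8880) = (2*(-23)/(2 - 23 - 784) - 195)*(1/8880) = (2*(-23)/(-805) - 195)*(1/8880) = (2*(-23)*(-1/805) - 195)*(1/8880) = (2/35 - 195)*(1/8880) = -6823/35*1/8880 = -6823/310800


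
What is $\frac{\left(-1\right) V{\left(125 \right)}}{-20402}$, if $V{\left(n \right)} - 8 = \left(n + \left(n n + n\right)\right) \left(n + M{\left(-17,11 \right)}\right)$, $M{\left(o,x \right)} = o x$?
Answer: $- \frac{492121}{10201} \approx -48.242$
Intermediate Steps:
$V{\left(n \right)} = 8 + \left(-187 + n\right) \left(n^{2} + 2 n\right)$ ($V{\left(n \right)} = 8 + \left(n + \left(n n + n\right)\right) \left(n - 187\right) = 8 + \left(n + \left(n^{2} + n\right)\right) \left(n - 187\right) = 8 + \left(n + \left(n + n^{2}\right)\right) \left(-187 + n\right) = 8 + \left(n^{2} + 2 n\right) \left(-187 + n\right) = 8 + \left(-187 + n\right) \left(n^{2} + 2 n\right)$)
$\frac{\left(-1\right) V{\left(125 \right)}}{-20402} = \frac{\left(-1\right) \left(8 + 125^{3} - 46750 - 185 \cdot 125^{2}\right)}{-20402} = - (8 + 1953125 - 46750 - 2890625) \left(- \frac{1}{20402}\right) = \left(-1\right) \left(-984242\right) \left(- \frac{1}{20402}\right) = 984242 \left(- \frac{1}{20402}\right) = - \frac{492121}{10201}$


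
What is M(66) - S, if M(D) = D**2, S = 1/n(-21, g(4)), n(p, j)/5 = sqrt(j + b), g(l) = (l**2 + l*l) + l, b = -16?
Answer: 4356 - sqrt(5)/50 ≈ 4356.0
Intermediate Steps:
g(l) = l + 2*l**2 (g(l) = (l**2 + l**2) + l = 2*l**2 + l = l + 2*l**2)
n(p, j) = 5*sqrt(-16 + j) (n(p, j) = 5*sqrt(j - 16) = 5*sqrt(-16 + j))
S = sqrt(5)/50 (S = 1/(5*sqrt(-16 + 4*(1 + 2*4))) = 1/(5*sqrt(-16 + 4*(1 + 8))) = 1/(5*sqrt(-16 + 4*9)) = 1/(5*sqrt(-16 + 36)) = 1/(5*sqrt(20)) = 1/(5*(2*sqrt(5))) = 1/(10*sqrt(5)) = sqrt(5)/50 ≈ 0.044721)
M(66) - S = 66**2 - sqrt(5)/50 = 4356 - sqrt(5)/50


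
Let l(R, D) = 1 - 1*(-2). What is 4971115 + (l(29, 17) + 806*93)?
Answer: 5046076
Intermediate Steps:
l(R, D) = 3 (l(R, D) = 1 + 2 = 3)
4971115 + (l(29, 17) + 806*93) = 4971115 + (3 + 806*93) = 4971115 + (3 + 74958) = 4971115 + 74961 = 5046076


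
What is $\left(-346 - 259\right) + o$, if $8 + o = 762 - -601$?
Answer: $750$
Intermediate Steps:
$o = 1355$ ($o = -8 + \left(762 - -601\right) = -8 + \left(762 + 601\right) = -8 + 1363 = 1355$)
$\left(-346 - 259\right) + o = \left(-346 - 259\right) + 1355 = -605 + 1355 = 750$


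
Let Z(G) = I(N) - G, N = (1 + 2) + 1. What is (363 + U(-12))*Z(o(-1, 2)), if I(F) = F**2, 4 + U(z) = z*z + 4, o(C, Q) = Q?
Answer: 7098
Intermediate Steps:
N = 4 (N = 3 + 1 = 4)
U(z) = z**2 (U(z) = -4 + (z*z + 4) = -4 + (z**2 + 4) = -4 + (4 + z**2) = z**2)
Z(G) = 16 - G (Z(G) = 4**2 - G = 16 - G)
(363 + U(-12))*Z(o(-1, 2)) = (363 + (-12)**2)*(16 - 1*2) = (363 + 144)*(16 - 2) = 507*14 = 7098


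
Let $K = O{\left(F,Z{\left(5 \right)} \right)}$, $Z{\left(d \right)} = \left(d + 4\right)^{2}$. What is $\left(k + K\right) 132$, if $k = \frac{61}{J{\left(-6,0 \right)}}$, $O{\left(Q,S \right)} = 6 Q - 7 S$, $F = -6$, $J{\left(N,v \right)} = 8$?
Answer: $- \frac{157179}{2} \approx -78590.0$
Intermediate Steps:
$Z{\left(d \right)} = \left(4 + d\right)^{2}$
$O{\left(Q,S \right)} = - 7 S + 6 Q$
$K = -603$ ($K = - 7 \left(4 + 5\right)^{2} + 6 \left(-6\right) = - 7 \cdot 9^{2} - 36 = \left(-7\right) 81 - 36 = -567 - 36 = -603$)
$k = \frac{61}{8} \approx 7.625$
$\left(k + K\right) 132 = \left(\frac{61}{8} - 603\right) 132 = \left(- \frac{4763}{8}\right) 132 = - \frac{157179}{2}$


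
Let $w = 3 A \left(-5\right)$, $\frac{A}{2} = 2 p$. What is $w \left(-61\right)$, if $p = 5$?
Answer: $18300$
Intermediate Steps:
$A = 20$ ($A = 2 \cdot 2 \cdot 5 = 2 \cdot 10 = 20$)
$w = -300$ ($w = 3 \cdot 20 \left(-5\right) = 60 \left(-5\right) = -300$)
$w \left(-61\right) = \left(-300\right) \left(-61\right) = 18300$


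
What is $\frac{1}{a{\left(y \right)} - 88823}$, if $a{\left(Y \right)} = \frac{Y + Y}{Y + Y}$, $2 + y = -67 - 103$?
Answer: $- \frac{1}{88822} \approx -1.1258 \cdot 10^{-5}$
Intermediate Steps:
$y = -172$ ($y = -2 - 170 = -172$)
$a{\left(Y \right)} = 1$ ($a{\left(Y \right)} = \frac{2 Y}{2 Y} = 2 Y \frac{1}{2 Y} = 1$)
$\frac{1}{a{\left(y \right)} - 88823} = \frac{1}{1 - 88823} = \frac{1}{-88822} = - \frac{1}{88822}$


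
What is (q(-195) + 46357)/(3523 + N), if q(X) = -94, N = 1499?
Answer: 15421/1674 ≈ 9.2121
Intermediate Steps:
(q(-195) + 46357)/(3523 + N) = (-94 + 46357)/(3523 + 1499) = 46263/5022 = 46263*(1/5022) = 15421/1674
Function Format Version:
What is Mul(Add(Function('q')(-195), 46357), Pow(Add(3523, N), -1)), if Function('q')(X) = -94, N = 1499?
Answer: Rational(15421, 1674) ≈ 9.2121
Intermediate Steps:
Mul(Add(Function('q')(-195), 46357), Pow(Add(3523, N), -1)) = Mul(Add(-94, 46357), Pow(Add(3523, 1499), -1)) = Mul(46263, Pow(5022, -1)) = Mul(46263, Rational(1, 5022)) = Rational(15421, 1674)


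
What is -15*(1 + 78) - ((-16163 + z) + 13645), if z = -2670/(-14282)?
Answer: 9517618/7141 ≈ 1332.8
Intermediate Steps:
z = 1335/7141 (z = -2670*(-1/14282) = 1335/7141 ≈ 0.18695)
-15*(1 + 78) - ((-16163 + z) + 13645) = -15*(1 + 78) - ((-16163 + 1335/7141) + 13645) = -15*79 - (-115418648/7141 + 13645) = -1185 - 1*(-17979703/7141) = -1185 + 17979703/7141 = 9517618/7141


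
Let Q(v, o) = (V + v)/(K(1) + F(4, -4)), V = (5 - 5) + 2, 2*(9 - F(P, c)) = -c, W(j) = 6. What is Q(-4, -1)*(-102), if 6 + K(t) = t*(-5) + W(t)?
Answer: 102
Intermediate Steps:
F(P, c) = 9 + c/2 (F(P, c) = 9 - (-1)*c/2 = 9 + c/2)
K(t) = -5*t (K(t) = -6 + (t*(-5) + 6) = -6 + (-5*t + 6) = -6 + (6 - 5*t) = -5*t)
V = 2 (V = 0 + 2 = 2)
Q(v, o) = 1 + v/2 (Q(v, o) = (2 + v)/(-5*1 + (9 + (½)*(-4))) = (2 + v)/(-5 + (9 - 2)) = (2 + v)/(-5 + 7) = (2 + v)/2 = (2 + v)*(½) = 1 + v/2)
Q(-4, -1)*(-102) = (1 + (½)*(-4))*(-102) = (1 - 2)*(-102) = -1*(-102) = 102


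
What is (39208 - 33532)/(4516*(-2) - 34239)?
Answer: -5676/43271 ≈ -0.13117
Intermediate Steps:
(39208 - 33532)/(4516*(-2) - 34239) = 5676/(-9032 - 34239) = 5676/(-43271) = 5676*(-1/43271) = -5676/43271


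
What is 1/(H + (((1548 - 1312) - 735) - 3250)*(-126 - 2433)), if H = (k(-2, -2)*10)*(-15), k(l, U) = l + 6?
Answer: 1/9593091 ≈ 1.0424e-7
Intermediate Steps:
k(l, U) = 6 + l
H = -600 (H = ((6 - 2)*10)*(-15) = (4*10)*(-15) = 40*(-15) = -600)
1/(H + (((1548 - 1312) - 735) - 3250)*(-126 - 2433)) = 1/(-600 + (((1548 - 1312) - 735) - 3250)*(-126 - 2433)) = 1/(-600 + ((236 - 735) - 3250)*(-2559)) = 1/(-600 + (-499 - 3250)*(-2559)) = 1/(-600 - 3749*(-2559)) = 1/(-600 + 9593691) = 1/9593091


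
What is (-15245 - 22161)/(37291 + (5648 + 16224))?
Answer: -37406/59163 ≈ -0.63225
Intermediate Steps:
(-15245 - 22161)/(37291 + (5648 + 16224)) = -37406/(37291 + 21872) = -37406/59163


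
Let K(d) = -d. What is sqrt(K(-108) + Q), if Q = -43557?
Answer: I*sqrt(43449) ≈ 208.44*I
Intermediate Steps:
sqrt(K(-108) + Q) = sqrt(-1*(-108) - 43557) = sqrt(108 - 43557) = sqrt(-43449) = I*sqrt(43449)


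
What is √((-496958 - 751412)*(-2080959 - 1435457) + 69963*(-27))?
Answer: √4389786352919 ≈ 2.0952e+6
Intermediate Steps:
√((-496958 - 751412)*(-2080959 - 1435457) + 69963*(-27)) = √(-1248370*(-3516416) - 1889001) = √(4389788241920 - 1889001) = √4389786352919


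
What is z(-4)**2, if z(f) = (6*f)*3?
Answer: 5184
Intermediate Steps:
z(f) = 18*f
z(-4)**2 = (18*(-4))**2 = (-72)**2 = 5184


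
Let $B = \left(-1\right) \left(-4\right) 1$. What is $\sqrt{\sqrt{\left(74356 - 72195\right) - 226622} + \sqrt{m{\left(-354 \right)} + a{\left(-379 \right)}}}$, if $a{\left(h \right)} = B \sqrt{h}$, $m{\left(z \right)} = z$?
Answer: $\sqrt{i \sqrt{224461} + \sqrt{2} \sqrt{-177 + 2 i \sqrt{379}}} \approx 15.728 + 15.663 i$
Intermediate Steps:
$B = 4$ ($B = 4 \cdot 1 = 4$)
$a{\left(h \right)} = 4 \sqrt{h}$
$\sqrt{\sqrt{\left(74356 - 72195\right) - 226622} + \sqrt{m{\left(-354 \right)} + a{\left(-379 \right)}}} = \sqrt{\sqrt{\left(74356 - 72195\right) - 226622} + \sqrt{-354 + 4 \sqrt{-379}}} = \sqrt{\sqrt{\left(74356 - 72195\right) - 226622} + \sqrt{-354 + 4 i \sqrt{379}}} = \sqrt{\sqrt{2161 - 226622} + \sqrt{-354 + 4 i \sqrt{379}}} = \sqrt{\sqrt{-224461} + \sqrt{-354 + 4 i \sqrt{379}}} = \sqrt{i \sqrt{224461} + \sqrt{-354 + 4 i \sqrt{379}}} = \sqrt{\sqrt{-354 + 4 i \sqrt{379}} + i \sqrt{224461}}$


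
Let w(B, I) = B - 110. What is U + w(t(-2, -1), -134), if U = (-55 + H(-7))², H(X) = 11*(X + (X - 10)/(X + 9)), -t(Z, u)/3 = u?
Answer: 202973/4 ≈ 50743.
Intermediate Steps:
t(Z, u) = -3*u
w(B, I) = -110 + B
H(X) = 11*X + 11*(-10 + X)/(9 + X) (H(X) = 11*(X + (-10 + X)/(9 + X)) = 11*X + 11*(-10 + X)/(9 + X))
U = 203401/4 (U = (-55 + 11*(-10 + (-7)² + 10*(-7))/(9 - 7))² = (-55 + 11*(-10 + 49 - 70)/2)² = (-55 + 11*(½)*(-31))² = (-55 - 341/2)² = (-451/2)² = 203401/4 ≈ 50850.)
U + w(t(-2, -1), -134) = 203401/4 + (-110 - 3*(-1)) = 203401/4 + (-110 + 3) = 203401/4 - 107 = 202973/4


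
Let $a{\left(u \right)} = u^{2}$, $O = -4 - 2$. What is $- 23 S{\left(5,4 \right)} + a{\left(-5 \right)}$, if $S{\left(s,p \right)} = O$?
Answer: $163$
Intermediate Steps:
$O = -6$ ($O = -4 - 2 = -6$)
$S{\left(s,p \right)} = -6$
$- 23 S{\left(5,4 \right)} + a{\left(-5 \right)} = \left(-23\right) \left(-6\right) + \left(-5\right)^{2} = 138 + 25 = 163$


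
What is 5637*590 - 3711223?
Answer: -385393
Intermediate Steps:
5637*590 - 3711223 = 3325830 - 3711223 = -385393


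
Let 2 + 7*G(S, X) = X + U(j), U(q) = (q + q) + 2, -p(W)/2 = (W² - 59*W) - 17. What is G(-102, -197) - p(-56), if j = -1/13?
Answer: 1166423/91 ≈ 12818.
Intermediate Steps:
p(W) = 34 - 2*W² + 118*W (p(W) = -2*((W² - 59*W) - 17) = -2*(-17 + W² - 59*W) = 34 - 2*W² + 118*W)
j = -1/13 (j = -1*1/13 = -1/13 ≈ -0.076923)
U(q) = 2 + 2*q (U(q) = 2*q + 2 = 2 + 2*q)
G(S, X) = -2/91 + X/7 (G(S, X) = -2/7 + (X + (2 + 2*(-1/13)))/7 = -2/7 + (X + (2 - 2/13))/7 = -2/7 + (X + 24/13)/7 = -2/7 + (24/13 + X)/7 = -2/7 + (24/91 + X/7) = -2/91 + X/7)
G(-102, -197) - p(-56) = (-2/91 + (⅐)*(-197)) - (34 - 2*(-56)² + 118*(-56)) = (-2/91 - 197/7) - (34 - 2*3136 - 6608) = -2563/91 - (34 - 6272 - 6608) = -2563/91 - 1*(-12846) = -2563/91 + 12846 = 1166423/91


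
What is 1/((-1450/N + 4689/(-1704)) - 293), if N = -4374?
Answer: -1242216/366975769 ≈ -0.0033850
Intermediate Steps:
1/((-1450/N + 4689/(-1704)) - 293) = 1/((-1450/(-4374) + 4689/(-1704)) - 293) = 1/((-1450*(-1/4374) + 4689*(-1/1704)) - 293) = 1/((725/2187 - 1563/568) - 293) = 1/(-3006481/1242216 - 293) = 1/(-366975769/1242216) = -1242216/366975769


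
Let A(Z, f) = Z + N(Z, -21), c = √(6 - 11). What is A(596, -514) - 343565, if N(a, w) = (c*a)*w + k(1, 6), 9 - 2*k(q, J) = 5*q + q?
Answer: -685935/2 - 12516*I*√5 ≈ -3.4297e+5 - 27987.0*I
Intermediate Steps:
k(q, J) = 9/2 - 3*q (k(q, J) = 9/2 - (5*q + q)/2 = 9/2 - 3*q)
c = I*√5 (c = √(-5) = I*√5 ≈ 2.2361*I)
N(a, w) = 3/2 + I*a*w*√5 (N(a, w) = ((I*√5)*a)*w + (9/2 - 3*1) = (I*a*√5)*w + (9/2 - 3) = I*a*w*√5 + 3/2 = 3/2 + I*a*w*√5)
A(Z, f) = 3/2 + Z - 21*I*Z*√5 (A(Z, f) = Z + (3/2 + I*Z*(-21)*√5) = Z + (3/2 - 21*I*Z*√5) = 3/2 + Z - 21*I*Z*√5)
A(596, -514) - 343565 = (3/2 + 596 - 21*I*596*√5) - 343565 = (3/2 + 596 - 12516*I*√5) - 343565 = (1195/2 - 12516*I*√5) - 343565 = -685935/2 - 12516*I*√5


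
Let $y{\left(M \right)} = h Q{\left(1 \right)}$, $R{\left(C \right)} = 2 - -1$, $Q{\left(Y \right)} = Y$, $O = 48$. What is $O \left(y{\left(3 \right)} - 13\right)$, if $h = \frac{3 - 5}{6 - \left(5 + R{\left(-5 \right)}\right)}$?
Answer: $-576$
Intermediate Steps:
$R{\left(C \right)} = 3$ ($R{\left(C \right)} = 2 + 1 = 3$)
$h = 1$ ($h = \frac{3 - 5}{6 - 8} = - \frac{2}{6 - 8} = - \frac{2}{-2} = \left(-2\right) \left(- \frac{1}{2}\right) = 1$)
$y{\left(M \right)} = 1$ ($y{\left(M \right)} = 1 \cdot 1 = 1$)
$O \left(y{\left(3 \right)} - 13\right) = 48 \left(1 - 13\right) = 48 \left(-12\right) = -576$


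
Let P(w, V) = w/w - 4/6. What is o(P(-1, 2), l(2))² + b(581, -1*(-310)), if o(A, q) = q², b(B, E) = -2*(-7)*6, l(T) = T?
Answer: 100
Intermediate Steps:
P(w, V) = ⅓ (P(w, V) = 1 - 4*⅙ = 1 - ⅔ = ⅓)
b(B, E) = 84 (b(B, E) = 14*6 = 84)
o(P(-1, 2), l(2))² + b(581, -1*(-310)) = (2²)² + 84 = 4² + 84 = 16 + 84 = 100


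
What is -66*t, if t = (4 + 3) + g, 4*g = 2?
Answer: -495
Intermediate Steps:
g = ½ (g = (¼)*2 = ½ ≈ 0.50000)
t = 15/2 (t = (4 + 3) + ½ = 7 + ½ = 15/2 ≈ 7.5000)
-66*t = -66*15/2 = -495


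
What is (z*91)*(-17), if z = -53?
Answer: 81991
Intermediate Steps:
(z*91)*(-17) = -53*91*(-17) = -4823*(-17) = 81991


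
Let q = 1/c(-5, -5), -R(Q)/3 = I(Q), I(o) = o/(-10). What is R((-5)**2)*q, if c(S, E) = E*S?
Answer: 3/10 ≈ 0.30000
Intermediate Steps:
I(o) = -o/10 (I(o) = o*(-1/10) = -o/10)
R(Q) = 3*Q/10 (R(Q) = -(-3)*Q/10 = 3*Q/10)
q = 1/25 (q = 1/(-5*(-5)) = 1/25 ≈ 0.040000)
R((-5)**2)*q = ((3/10)*(-5)**2)*(1/25) = ((3/10)*25)*(1/25) = (15/2)*(1/25) = 3/10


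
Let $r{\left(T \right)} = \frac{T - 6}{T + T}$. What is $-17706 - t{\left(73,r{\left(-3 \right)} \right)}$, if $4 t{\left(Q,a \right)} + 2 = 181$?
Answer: $- \frac{71003}{4} \approx -17751.0$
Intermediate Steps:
$r{\left(T \right)} = \frac{-6 + T}{2 T}$
$t{\left(Q,a \right)} = \frac{179}{4}$ ($t{\left(Q,a \right)} = - \frac{1}{2} + \frac{1}{4} \cdot 181 = - \frac{1}{2} + \frac{181}{4} = \frac{179}{4}$)
$-17706 - t{\left(73,r{\left(-3 \right)} \right)} = -17706 - \frac{179}{4} = - \frac{71003}{4}$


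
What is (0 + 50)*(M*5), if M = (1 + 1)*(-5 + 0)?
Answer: -2500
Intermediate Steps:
M = -10 (M = 2*(-5) = -10)
(0 + 50)*(M*5) = (0 + 50)*(-10*5) = 50*(-50) = -2500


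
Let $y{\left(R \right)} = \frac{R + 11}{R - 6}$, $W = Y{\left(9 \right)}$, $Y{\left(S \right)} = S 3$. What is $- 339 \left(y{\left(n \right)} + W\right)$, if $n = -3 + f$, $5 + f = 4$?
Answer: $- \frac{89157}{10} \approx -8915.7$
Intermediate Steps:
$f = -1$ ($f = -5 + 4 = -1$)
$Y{\left(S \right)} = 3 S$
$W = 27$ ($W = 3 \cdot 9 = 27$)
$n = -4$ ($n = -3 - 1 = -4$)
$y{\left(R \right)} = \frac{11 + R}{-6 + R}$
$- 339 \left(y{\left(n \right)} + W\right) = - 339 \left(\frac{11 - 4}{-6 - 4} + 27\right) = - 339 \left(\frac{1}{-10} \cdot 7 + 27\right) = - 339 \left(\left(- \frac{1}{10}\right) 7 + 27\right) = - 339 \left(- \frac{7}{10} + 27\right) = \left(-339\right) \frac{263}{10} = - \frac{89157}{10}$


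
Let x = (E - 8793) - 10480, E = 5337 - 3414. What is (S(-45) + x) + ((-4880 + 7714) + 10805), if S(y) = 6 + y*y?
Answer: -1680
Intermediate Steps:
E = 1923
x = -17350 (x = (1923 - 8793) - 10480 = -6870 - 10480 = -17350)
S(y) = 6 + y²
(S(-45) + x) + ((-4880 + 7714) + 10805) = ((6 + (-45)²) - 17350) + ((-4880 + 7714) + 10805) = ((6 + 2025) - 17350) + (2834 + 10805) = (2031 - 17350) + 13639 = -15319 + 13639 = -1680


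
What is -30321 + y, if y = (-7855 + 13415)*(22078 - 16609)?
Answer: 30377319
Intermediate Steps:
y = 30407640 (y = 5560*5469 = 30407640)
-30321 + y = -30321 + 30407640 = 30377319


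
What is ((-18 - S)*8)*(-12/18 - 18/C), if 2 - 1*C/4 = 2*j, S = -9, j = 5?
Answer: 15/2 ≈ 7.5000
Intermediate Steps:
C = -32 (C = 8 - 8*5 = 8 - 4*10 = 8 - 40 = -32)
((-18 - S)*8)*(-12/18 - 18/C) = ((-18 - 1*(-9))*8)*(-12/18 - 18/(-32)) = ((-18 + 9)*8)*(-12*1/18 - 18*(-1/32)) = (-9*8)*(-⅔ + 9/16) = -72*(-5/48) = 15/2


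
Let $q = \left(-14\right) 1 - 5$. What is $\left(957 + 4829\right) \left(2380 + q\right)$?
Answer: $13660746$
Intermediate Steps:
$q = -19$ ($q = -14 - 5 = -19$)
$\left(957 + 4829\right) \left(2380 + q\right) = \left(957 + 4829\right) \left(2380 - 19\right) = 5786 \cdot 2361 = 13660746$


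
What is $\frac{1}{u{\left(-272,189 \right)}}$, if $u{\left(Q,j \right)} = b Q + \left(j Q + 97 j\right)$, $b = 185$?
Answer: $- \frac{1}{83395} \approx -1.1991 \cdot 10^{-5}$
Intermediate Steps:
$u{\left(Q,j \right)} = 97 j + 185 Q + Q j$ ($u{\left(Q,j \right)} = 185 Q + \left(j Q + 97 j\right) = 185 Q + \left(Q j + 97 j\right) = 185 Q + \left(97 j + Q j\right) = 97 j + 185 Q + Q j$)
$\frac{1}{u{\left(-272,189 \right)}} = \frac{1}{97 \cdot 189 + 185 \left(-272\right) - 51408} = \frac{1}{18333 - 50320 - 51408} = \frac{1}{-83395} = - \frac{1}{83395}$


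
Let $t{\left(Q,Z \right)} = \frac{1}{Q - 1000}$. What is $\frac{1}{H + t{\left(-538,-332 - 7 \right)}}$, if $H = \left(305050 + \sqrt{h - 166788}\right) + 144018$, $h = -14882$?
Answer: $\frac{1062245204654}{477020758603107369} - \frac{2365444 i \sqrt{181670}}{477020758603107369} \approx 2.2268 \cdot 10^{-6} - 2.1136 \cdot 10^{-9} i$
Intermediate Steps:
$t{\left(Q,Z \right)} = \frac{1}{-1000 + Q}$
$H = 449068 + i \sqrt{181670}$ ($H = \left(305050 + \sqrt{-14882 - 166788}\right) + 144018 = \left(305050 + \sqrt{-181670}\right) + 144018 = \left(305050 + i \sqrt{181670}\right) + 144018 = 449068 + i \sqrt{181670} \approx 4.4907 \cdot 10^{5} + 426.23 i$)
$\frac{1}{H + t{\left(-538,-332 - 7 \right)}} = \frac{1}{\left(449068 + i \sqrt{181670}\right) + \frac{1}{-1000 - 538}} = \frac{1}{\left(449068 + i \sqrt{181670}\right) + \frac{1}{-1538}} = \frac{1}{\left(449068 + i \sqrt{181670}\right) - \frac{1}{1538}} = \frac{1}{\frac{690666583}{1538} + i \sqrt{181670}}$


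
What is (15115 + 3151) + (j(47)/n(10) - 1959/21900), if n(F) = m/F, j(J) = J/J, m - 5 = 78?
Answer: 11067388201/605900 ≈ 18266.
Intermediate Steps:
m = 83 (m = 5 + 78 = 83)
j(J) = 1
n(F) = 83/F
(15115 + 3151) + (j(47)/n(10) - 1959/21900) = (15115 + 3151) + (1/(83/10) - 1959/21900) = 18266 + (1/(83*(⅒)) - 1959*1/21900) = 18266 + (1/(83/10) - 653/7300) = 18266 + (1*(10/83) - 653/7300) = 18266 + (10/83 - 653/7300) = 18266 + 18801/605900 = 11067388201/605900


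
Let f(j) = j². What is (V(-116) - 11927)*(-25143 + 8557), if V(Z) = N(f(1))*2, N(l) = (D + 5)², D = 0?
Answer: 196991922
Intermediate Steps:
N(l) = 25 (N(l) = (0 + 5)² = 5² = 25)
V(Z) = 50 (V(Z) = 25*2 = 50)
(V(-116) - 11927)*(-25143 + 8557) = (50 - 11927)*(-25143 + 8557) = -11877*(-16586) = 196991922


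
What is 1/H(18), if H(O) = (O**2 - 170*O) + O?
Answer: -1/2718 ≈ -0.00036792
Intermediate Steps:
H(O) = O**2 - 169*O
1/H(18) = 1/(18*(-169 + 18)) = 1/(18*(-151)) = 1/(-2718) = -1/2718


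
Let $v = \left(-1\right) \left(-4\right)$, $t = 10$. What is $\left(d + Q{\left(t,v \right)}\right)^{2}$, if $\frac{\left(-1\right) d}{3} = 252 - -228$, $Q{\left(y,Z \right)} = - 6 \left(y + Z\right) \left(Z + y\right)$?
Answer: $6843456$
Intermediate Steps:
$v = 4$
$Q{\left(y,Z \right)} = - 6 \left(Z + y\right)^{2}$ ($Q{\left(y,Z \right)} = - 6 \left(Z + y\right) \left(Z + y\right) = - 6 \left(Z + y\right)^{2}$)
$d = -1440$ ($d = - 3 \left(252 - -228\right) = - 3 \left(252 + 228\right) = \left(-3\right) 480 = -1440$)
$\left(d + Q{\left(t,v \right)}\right)^{2} = \left(-1440 - 6 \left(4 + 10\right)^{2}\right)^{2} = \left(-1440 - 6 \cdot 14^{2}\right)^{2} = \left(-1440 - 1176\right)^{2} = \left(-2616\right)^{2} = 6843456$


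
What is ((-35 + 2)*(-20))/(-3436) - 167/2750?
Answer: -597203/2362250 ≈ -0.25281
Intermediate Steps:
((-35 + 2)*(-20))/(-3436) - 167/2750 = -33*(-20)*(-1/3436) - 167*1/2750 = 660*(-1/3436) - 167/2750 = -165/859 - 167/2750 = -597203/2362250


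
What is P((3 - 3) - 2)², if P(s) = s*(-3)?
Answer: 36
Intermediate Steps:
P(s) = -3*s
P((3 - 3) - 2)² = (-3*((3 - 3) - 2))² = (-3*(0 - 2))² = (-3*(-2))² = 6² = 36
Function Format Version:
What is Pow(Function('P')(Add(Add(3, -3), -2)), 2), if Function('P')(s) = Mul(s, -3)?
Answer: 36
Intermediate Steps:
Function('P')(s) = Mul(-3, s)
Pow(Function('P')(Add(Add(3, -3), -2)), 2) = Pow(Mul(-3, Add(Add(3, -3), -2)), 2) = Pow(Mul(-3, Add(0, -2)), 2) = Pow(Mul(-3, -2), 2) = Pow(6, 2) = 36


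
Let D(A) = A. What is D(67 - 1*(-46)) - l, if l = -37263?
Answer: 37376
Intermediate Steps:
D(67 - 1*(-46)) - l = (67 - 1*(-46)) - 1*(-37263) = (67 + 46) + 37263 = 113 + 37263 = 37376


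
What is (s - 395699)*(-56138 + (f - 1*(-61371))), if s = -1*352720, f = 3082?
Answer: -6223103985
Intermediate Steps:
s = -352720
(s - 395699)*(-56138 + (f - 1*(-61371))) = (-352720 - 395699)*(-56138 + (3082 - 1*(-61371))) = -748419*(-56138 + (3082 + 61371)) = -748419*(-56138 + 64453) = -748419*8315 = -6223103985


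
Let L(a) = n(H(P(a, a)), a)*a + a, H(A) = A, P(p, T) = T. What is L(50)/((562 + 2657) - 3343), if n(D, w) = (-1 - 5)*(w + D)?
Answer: 14975/62 ≈ 241.53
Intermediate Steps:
n(D, w) = -6*D - 6*w (n(D, w) = -6*(D + w) = -6*D - 6*w)
L(a) = a - 12*a**2 (L(a) = (-6*a - 6*a)*a + a = (-12*a)*a + a = -12*a**2 + a = a - 12*a**2)
L(50)/((562 + 2657) - 3343) = (50*(1 - 12*50))/((562 + 2657) - 3343) = (50*(1 - 600))/(3219 - 3343) = (50*(-599))/(-124) = -29950*(-1/124) = 14975/62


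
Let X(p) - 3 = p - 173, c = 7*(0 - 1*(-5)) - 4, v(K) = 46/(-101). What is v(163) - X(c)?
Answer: 13993/101 ≈ 138.54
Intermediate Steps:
v(K) = -46/101 (v(K) = 46*(-1/101) = -46/101)
c = 31 (c = 7*(0 + 5) - 4 = 7*5 - 4 = 35 - 4 = 31)
X(p) = -170 + p (X(p) = 3 + (p - 173) = 3 + (-173 + p) = -170 + p)
v(163) - X(c) = -46/101 - (-170 + 31) = -46/101 - 1*(-139) = -46/101 + 139 = 13993/101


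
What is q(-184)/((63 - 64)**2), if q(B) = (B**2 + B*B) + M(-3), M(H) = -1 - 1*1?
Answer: 67710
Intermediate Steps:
M(H) = -2 (M(H) = -1 - 1 = -2)
q(B) = -2 + 2*B**2 (q(B) = (B**2 + B*B) - 2 = (B**2 + B**2) - 2 = 2*B**2 - 2 = -2 + 2*B**2)
q(-184)/((63 - 64)**2) = (-2 + 2*(-184)**2)/((63 - 64)**2) = (-2 + 2*33856)/((-1)**2) = (-2 + 67712)/1 = 67710*1 = 67710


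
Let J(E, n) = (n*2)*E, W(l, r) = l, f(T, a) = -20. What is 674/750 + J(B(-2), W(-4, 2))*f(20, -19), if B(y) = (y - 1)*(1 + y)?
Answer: 180337/375 ≈ 480.90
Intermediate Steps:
B(y) = (1 + y)*(-1 + y) (B(y) = (-1 + y)*(1 + y) = (1 + y)*(-1 + y))
J(E, n) = 2*E*n (J(E, n) = (2*n)*E = 2*E*n)
674/750 + J(B(-2), W(-4, 2))*f(20, -19) = 674/750 + (2*(-1 + (-2)²)*(-4))*(-20) = 674*(1/750) + (2*(-1 + 4)*(-4))*(-20) = 337/375 + (2*3*(-4))*(-20) = 337/375 - 24*(-20) = 337/375 + 480 = 180337/375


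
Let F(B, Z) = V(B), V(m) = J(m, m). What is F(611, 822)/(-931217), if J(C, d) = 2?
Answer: -2/931217 ≈ -2.1477e-6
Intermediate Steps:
V(m) = 2
F(B, Z) = 2
F(611, 822)/(-931217) = 2/(-931217) = 2*(-1/931217) = -2/931217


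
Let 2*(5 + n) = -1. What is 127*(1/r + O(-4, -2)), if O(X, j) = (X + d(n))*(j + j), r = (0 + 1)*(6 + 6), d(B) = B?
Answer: 58039/12 ≈ 4836.6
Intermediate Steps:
n = -11/2 (n = -5 + (1/2)*(-1) = -5 - 1/2 = -11/2 ≈ -5.5000)
r = 12 (r = 1*12 = 12)
O(X, j) = 2*j*(-11/2 + X) (O(X, j) = (X - 11/2)*(j + j) = (-11/2 + X)*(2*j) = 2*j*(-11/2 + X))
127*(1/r + O(-4, -2)) = 127*(1/12 - 2*(-11 + 2*(-4))) = 127*(1/12 - 2*(-11 - 8)) = 127*(1/12 - 2*(-19)) = 127*(1/12 + 38) = 127*(457/12) = 58039/12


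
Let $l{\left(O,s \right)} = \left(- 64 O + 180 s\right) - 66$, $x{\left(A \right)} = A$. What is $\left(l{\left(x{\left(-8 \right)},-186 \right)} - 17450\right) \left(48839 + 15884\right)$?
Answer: $-3267475932$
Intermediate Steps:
$l{\left(O,s \right)} = -66 - 64 O + 180 s$
$\left(l{\left(x{\left(-8 \right)},-186 \right)} - 17450\right) \left(48839 + 15884\right) = \left(\left(-66 - -512 + 180 \left(-186\right)\right) - 17450\right) \left(48839 + 15884\right) = \left(\left(-66 + 512 - 33480\right) - 17450\right) 64723 = \left(-33034 - 17450\right) 64723 = \left(-50484\right) 64723 = -3267475932$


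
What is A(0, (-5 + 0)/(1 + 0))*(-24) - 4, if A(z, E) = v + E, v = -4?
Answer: 212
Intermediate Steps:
A(z, E) = -4 + E
A(0, (-5 + 0)/(1 + 0))*(-24) - 4 = (-4 + (-5 + 0)/(1 + 0))*(-24) - 4 = (-4 - 5/1)*(-24) - 4 = (-4 - 5*1)*(-24) - 4 = (-4 - 5)*(-24) - 4 = -9*(-24) - 4 = 216 - 4 = 212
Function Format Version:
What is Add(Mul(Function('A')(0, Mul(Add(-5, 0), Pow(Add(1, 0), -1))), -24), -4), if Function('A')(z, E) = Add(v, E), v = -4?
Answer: 212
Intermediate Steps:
Function('A')(z, E) = Add(-4, E)
Add(Mul(Function('A')(0, Mul(Add(-5, 0), Pow(Add(1, 0), -1))), -24), -4) = Add(Mul(Add(-4, Mul(Add(-5, 0), Pow(Add(1, 0), -1))), -24), -4) = Add(Mul(Add(-4, Mul(-5, Pow(1, -1))), -24), -4) = Add(Mul(Add(-4, Mul(-5, 1)), -24), -4) = Add(Mul(Add(-4, -5), -24), -4) = Add(Mul(-9, -24), -4) = Add(216, -4) = 212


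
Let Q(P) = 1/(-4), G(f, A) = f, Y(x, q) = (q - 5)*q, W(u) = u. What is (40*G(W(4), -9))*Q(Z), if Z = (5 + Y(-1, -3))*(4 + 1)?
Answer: -40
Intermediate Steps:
Y(x, q) = q*(-5 + q) (Y(x, q) = (-5 + q)*q = q*(-5 + q))
Z = 145 (Z = (5 - 3*(-5 - 3))*(4 + 1) = (5 - 3*(-8))*5 = (5 + 24)*5 = 29*5 = 145)
Q(P) = -1/4
(40*G(W(4), -9))*Q(Z) = (40*4)*(-1/4) = 160*(-1/4) = -40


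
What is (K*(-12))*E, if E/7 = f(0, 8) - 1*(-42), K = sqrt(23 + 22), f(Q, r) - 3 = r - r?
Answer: -11340*sqrt(5) ≈ -25357.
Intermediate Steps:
f(Q, r) = 3 (f(Q, r) = 3 + (r - r) = 3 + 0 = 3)
K = 3*sqrt(5) (K = sqrt(45) = 3*sqrt(5) ≈ 6.7082)
E = 315 (E = 7*(3 - 1*(-42)) = 7*(3 + 42) = 7*45 = 315)
(K*(-12))*E = ((3*sqrt(5))*(-12))*315 = -36*sqrt(5)*315 = -11340*sqrt(5)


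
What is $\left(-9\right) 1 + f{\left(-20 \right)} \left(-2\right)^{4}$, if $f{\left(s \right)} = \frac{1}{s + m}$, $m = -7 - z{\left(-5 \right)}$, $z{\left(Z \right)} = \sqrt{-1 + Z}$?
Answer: $\frac{- 9 \sqrt{6} + 259 i}{\sqrt{6} - 27 i} \approx -9.5878 + 0.053322 i$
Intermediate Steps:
$m = -7 - i \sqrt{6}$ ($m = -7 - \sqrt{-1 - 5} = -7 - \sqrt{-6} = -7 - i \sqrt{6} \approx -7.0 - 2.4495 i$)
$f{\left(s \right)} = \frac{1}{-7 + s - i \sqrt{6}}$ ($f{\left(s \right)} = \frac{1}{s - \left(7 + i \sqrt{6}\right)} = \frac{1}{-7 + s - i \sqrt{6}}$)
$\left(-9\right) 1 + f{\left(-20 \right)} \left(-2\right)^{4} = \left(-9\right) 1 + \frac{\left(-2\right)^{4}}{-7 - 20 - i \sqrt{6}} = -9 + \frac{1}{-27 - i \sqrt{6}} \cdot 16 = -9 + \frac{16}{-27 - i \sqrt{6}}$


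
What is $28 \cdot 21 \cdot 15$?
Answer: $8820$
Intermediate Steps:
$28 \cdot 21 \cdot 15 = 588 \cdot 15 = 8820$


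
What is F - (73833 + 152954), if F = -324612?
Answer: -551399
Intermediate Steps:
F - (73833 + 152954) = -324612 - (73833 + 152954) = -324612 - 1*226787 = -324612 - 226787 = -551399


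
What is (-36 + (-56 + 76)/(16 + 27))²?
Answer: 2334784/1849 ≈ 1262.7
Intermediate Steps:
(-36 + (-56 + 76)/(16 + 27))² = (-36 + 20/43)² = (-1528/43)² = 2334784/1849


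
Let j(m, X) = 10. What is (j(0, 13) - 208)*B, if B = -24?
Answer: 4752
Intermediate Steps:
(j(0, 13) - 208)*B = (10 - 208)*(-24) = -198*(-24) = 4752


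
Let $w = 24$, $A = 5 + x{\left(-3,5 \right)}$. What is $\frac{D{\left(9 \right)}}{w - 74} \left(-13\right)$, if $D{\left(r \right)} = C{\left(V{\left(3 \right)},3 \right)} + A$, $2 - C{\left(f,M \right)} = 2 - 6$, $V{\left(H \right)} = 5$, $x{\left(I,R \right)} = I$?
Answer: $\frac{52}{25} \approx 2.08$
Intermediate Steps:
$C{\left(f,M \right)} = 6$ ($C{\left(f,M \right)} = 2 - \left(2 - 6\right) = 2 - -4 = 2 + 4 = 6$)
$A = 2$ ($A = 5 - 3 = 2$)
$D{\left(r \right)} = 8$ ($D{\left(r \right)} = 6 + 2 = 8$)
$\frac{D{\left(9 \right)}}{w - 74} \left(-13\right) = \frac{8}{24 - 74} \left(-13\right) = \frac{8}{-50} \left(-13\right) = 8 \left(- \frac{1}{50}\right) \left(-13\right) = \left(- \frac{4}{25}\right) \left(-13\right) = \frac{52}{25}$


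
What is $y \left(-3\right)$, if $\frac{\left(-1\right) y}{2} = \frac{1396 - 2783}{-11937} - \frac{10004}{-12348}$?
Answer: $\frac{22757404}{4094391} \approx 5.5582$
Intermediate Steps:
$y = - \frac{22757404}{12283173}$ ($y = - 2 \left(\frac{1396 - 2783}{-11937} - \frac{10004}{-12348}\right) = - 2 \left(\left(-1387\right) \left(- \frac{1}{11937}\right) - - \frac{2501}{3087}\right) = - 2 \left(\frac{1387}{11937} + \frac{2501}{3087}\right) = \left(-2\right) \frac{11378702}{12283173} = - \frac{22757404}{12283173} \approx -1.8527$)
$y \left(-3\right) = \left(- \frac{22757404}{12283173}\right) \left(-3\right) = \frac{22757404}{4094391}$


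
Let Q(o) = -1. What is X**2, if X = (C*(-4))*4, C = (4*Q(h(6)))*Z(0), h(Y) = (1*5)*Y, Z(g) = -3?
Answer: 36864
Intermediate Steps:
h(Y) = 5*Y
C = 12 (C = (4*(-1))*(-3) = -4*(-3) = 12)
X = -192 (X = (12*(-4))*4 = -48*4 = -192)
X**2 = (-192)**2 = 36864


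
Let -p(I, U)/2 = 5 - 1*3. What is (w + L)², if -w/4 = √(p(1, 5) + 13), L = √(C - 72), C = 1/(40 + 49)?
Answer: (1068 - I*√570223)²/7921 ≈ 72.011 - 203.63*I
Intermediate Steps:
C = 1/89 ≈ 0.011236
p(I, U) = -4 (p(I, U) = -2*(5 - 1*3) = -2*(5 - 3) = -2*2 = -4)
L = I*√570223/89 (L = √(1/89 - 72) = √(-6407/89) = I*√570223/89 ≈ 8.4846*I)
w = -12 (w = -4*√(-4 + 13) = -4*√9 = -4*3 = -12)
(w + L)² = (-12 + I*√570223/89)²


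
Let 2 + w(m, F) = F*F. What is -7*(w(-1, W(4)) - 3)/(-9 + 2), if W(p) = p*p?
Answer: 251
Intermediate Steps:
W(p) = p²
w(m, F) = -2 + F² (w(m, F) = -2 + F*F = -2 + F²)
-7*(w(-1, W(4)) - 3)/(-9 + 2) = -7*((-2 + (4²)²) - 3)/(-9 + 2) = -7*((-2 + 16²) - 3)/(-7) = -7*((-2 + 256) - 3)*(-1)/7 = -7*(254 - 3)*(-1)/7 = -7*251*(-1)/7 = -1757*(-1)/7 = -1*(-251) = 251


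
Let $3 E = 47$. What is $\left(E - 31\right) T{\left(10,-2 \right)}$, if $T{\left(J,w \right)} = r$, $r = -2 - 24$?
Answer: $\frac{1196}{3} \approx 398.67$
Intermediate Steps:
$E = \frac{47}{3}$ ($E = \frac{1}{3} \cdot 47 = \frac{47}{3} \approx 15.667$)
$r = -26$ ($r = -2 - 24 = -26$)
$T{\left(J,w \right)} = -26$
$\left(E - 31\right) T{\left(10,-2 \right)} = \left(\frac{47}{3} - 31\right) \left(-26\right) = \left(- \frac{46}{3}\right) \left(-26\right) = \frac{1196}{3}$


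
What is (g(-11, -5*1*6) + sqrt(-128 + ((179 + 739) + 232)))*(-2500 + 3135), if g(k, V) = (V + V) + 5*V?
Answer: -133350 + 635*sqrt(1022) ≈ -1.1305e+5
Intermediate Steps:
g(k, V) = 7*V (g(k, V) = 2*V + 5*V = 7*V)
(g(-11, -5*1*6) + sqrt(-128 + ((179 + 739) + 232)))*(-2500 + 3135) = (7*(-5*1*6) + sqrt(-128 + ((179 + 739) + 232)))*(-2500 + 3135) = (7*(-5*6) + sqrt(-128 + (918 + 232)))*635 = (7*(-30) + sqrt(-128 + 1150))*635 = (-210 + sqrt(1022))*635 = -133350 + 635*sqrt(1022)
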